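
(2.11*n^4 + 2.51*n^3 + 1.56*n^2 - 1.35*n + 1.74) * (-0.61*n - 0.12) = -1.2871*n^5 - 1.7843*n^4 - 1.2528*n^3 + 0.6363*n^2 - 0.8994*n - 0.2088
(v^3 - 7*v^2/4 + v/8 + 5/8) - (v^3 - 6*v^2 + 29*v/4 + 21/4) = 17*v^2/4 - 57*v/8 - 37/8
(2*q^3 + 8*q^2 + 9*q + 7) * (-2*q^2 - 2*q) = -4*q^5 - 20*q^4 - 34*q^3 - 32*q^2 - 14*q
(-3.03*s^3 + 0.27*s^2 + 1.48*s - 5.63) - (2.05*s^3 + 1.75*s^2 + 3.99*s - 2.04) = -5.08*s^3 - 1.48*s^2 - 2.51*s - 3.59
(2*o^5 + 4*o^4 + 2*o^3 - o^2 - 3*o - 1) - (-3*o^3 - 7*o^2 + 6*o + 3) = 2*o^5 + 4*o^4 + 5*o^3 + 6*o^2 - 9*o - 4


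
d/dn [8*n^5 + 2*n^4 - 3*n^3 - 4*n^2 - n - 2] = 40*n^4 + 8*n^3 - 9*n^2 - 8*n - 1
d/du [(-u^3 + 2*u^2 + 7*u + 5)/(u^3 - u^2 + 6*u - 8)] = (-u^4 - 26*u^3 + 28*u^2 - 22*u - 86)/(u^6 - 2*u^5 + 13*u^4 - 28*u^3 + 52*u^2 - 96*u + 64)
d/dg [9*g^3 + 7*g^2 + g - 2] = 27*g^2 + 14*g + 1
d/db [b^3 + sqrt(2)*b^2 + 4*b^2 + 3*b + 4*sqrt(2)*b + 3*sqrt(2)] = 3*b^2 + 2*sqrt(2)*b + 8*b + 3 + 4*sqrt(2)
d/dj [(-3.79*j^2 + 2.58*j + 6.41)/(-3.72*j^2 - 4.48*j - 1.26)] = (26.5768*j^2 + 57.2412*j + 25.466)/(13.8384*j^4 + 33.3312*j^3 + 29.4448*j^2 + 11.2896*j + 1.5876)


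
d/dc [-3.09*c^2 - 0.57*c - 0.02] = -6.18*c - 0.57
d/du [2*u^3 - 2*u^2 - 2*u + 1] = 6*u^2 - 4*u - 2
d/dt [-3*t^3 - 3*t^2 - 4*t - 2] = -9*t^2 - 6*t - 4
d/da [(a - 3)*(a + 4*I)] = 2*a - 3 + 4*I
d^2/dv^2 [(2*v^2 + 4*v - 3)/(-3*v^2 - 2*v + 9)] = 6*(-8*v^3 - 27*v^2 - 90*v - 47)/(27*v^6 + 54*v^5 - 207*v^4 - 316*v^3 + 621*v^2 + 486*v - 729)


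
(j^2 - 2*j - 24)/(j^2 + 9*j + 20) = (j - 6)/(j + 5)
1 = 1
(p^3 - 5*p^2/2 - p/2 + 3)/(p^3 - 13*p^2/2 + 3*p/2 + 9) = (p - 2)/(p - 6)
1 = 1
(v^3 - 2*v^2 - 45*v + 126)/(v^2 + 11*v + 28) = (v^2 - 9*v + 18)/(v + 4)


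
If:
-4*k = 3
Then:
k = -3/4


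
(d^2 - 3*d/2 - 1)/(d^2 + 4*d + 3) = (d^2 - 3*d/2 - 1)/(d^2 + 4*d + 3)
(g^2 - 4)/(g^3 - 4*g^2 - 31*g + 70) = (g + 2)/(g^2 - 2*g - 35)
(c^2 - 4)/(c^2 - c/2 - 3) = 2*(c + 2)/(2*c + 3)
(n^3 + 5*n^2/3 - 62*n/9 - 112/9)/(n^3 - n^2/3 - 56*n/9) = (n + 2)/n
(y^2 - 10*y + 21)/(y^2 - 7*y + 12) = (y - 7)/(y - 4)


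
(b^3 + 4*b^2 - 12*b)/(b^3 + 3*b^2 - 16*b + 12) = b/(b - 1)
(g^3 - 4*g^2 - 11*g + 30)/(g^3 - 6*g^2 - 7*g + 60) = (g - 2)/(g - 4)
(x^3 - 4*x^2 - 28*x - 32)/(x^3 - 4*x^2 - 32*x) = (x^2 + 4*x + 4)/(x*(x + 4))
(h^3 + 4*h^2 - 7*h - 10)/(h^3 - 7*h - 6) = (h^2 + 3*h - 10)/(h^2 - h - 6)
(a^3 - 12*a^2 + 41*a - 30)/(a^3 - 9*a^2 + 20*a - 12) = (a - 5)/(a - 2)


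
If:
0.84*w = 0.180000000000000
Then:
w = 0.21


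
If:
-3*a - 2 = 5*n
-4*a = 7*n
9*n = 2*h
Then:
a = -14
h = 36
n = 8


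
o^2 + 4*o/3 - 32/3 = (o - 8/3)*(o + 4)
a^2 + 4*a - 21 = (a - 3)*(a + 7)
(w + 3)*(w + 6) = w^2 + 9*w + 18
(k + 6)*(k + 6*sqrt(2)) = k^2 + 6*k + 6*sqrt(2)*k + 36*sqrt(2)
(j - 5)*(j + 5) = j^2 - 25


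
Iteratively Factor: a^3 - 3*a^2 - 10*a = (a - 5)*(a^2 + 2*a) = (a - 5)*(a + 2)*(a)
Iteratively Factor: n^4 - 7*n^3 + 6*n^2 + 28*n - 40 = (n + 2)*(n^3 - 9*n^2 + 24*n - 20) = (n - 5)*(n + 2)*(n^2 - 4*n + 4) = (n - 5)*(n - 2)*(n + 2)*(n - 2)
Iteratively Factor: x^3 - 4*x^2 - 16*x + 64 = (x + 4)*(x^2 - 8*x + 16) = (x - 4)*(x + 4)*(x - 4)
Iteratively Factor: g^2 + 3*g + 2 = (g + 1)*(g + 2)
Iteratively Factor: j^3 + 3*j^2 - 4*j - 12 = (j - 2)*(j^2 + 5*j + 6) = (j - 2)*(j + 2)*(j + 3)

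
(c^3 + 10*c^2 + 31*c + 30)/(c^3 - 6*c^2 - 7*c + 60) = (c^2 + 7*c + 10)/(c^2 - 9*c + 20)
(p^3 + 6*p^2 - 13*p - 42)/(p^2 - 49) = (p^2 - p - 6)/(p - 7)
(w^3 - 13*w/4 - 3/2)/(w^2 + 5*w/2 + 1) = (w^2 - w/2 - 3)/(w + 2)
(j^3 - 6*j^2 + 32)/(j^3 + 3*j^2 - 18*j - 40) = (j - 4)/(j + 5)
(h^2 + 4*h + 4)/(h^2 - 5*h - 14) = (h + 2)/(h - 7)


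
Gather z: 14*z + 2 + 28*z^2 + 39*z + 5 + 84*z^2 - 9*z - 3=112*z^2 + 44*z + 4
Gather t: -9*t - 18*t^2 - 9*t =-18*t^2 - 18*t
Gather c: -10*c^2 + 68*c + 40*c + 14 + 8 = -10*c^2 + 108*c + 22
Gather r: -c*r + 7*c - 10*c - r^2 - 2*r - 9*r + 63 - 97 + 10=-3*c - r^2 + r*(-c - 11) - 24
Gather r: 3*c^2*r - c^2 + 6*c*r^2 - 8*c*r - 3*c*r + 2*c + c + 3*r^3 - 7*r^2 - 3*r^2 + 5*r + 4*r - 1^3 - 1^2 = -c^2 + 3*c + 3*r^3 + r^2*(6*c - 10) + r*(3*c^2 - 11*c + 9) - 2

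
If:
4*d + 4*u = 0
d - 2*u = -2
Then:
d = -2/3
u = 2/3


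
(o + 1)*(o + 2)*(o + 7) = o^3 + 10*o^2 + 23*o + 14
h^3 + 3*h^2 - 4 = (h - 1)*(h + 2)^2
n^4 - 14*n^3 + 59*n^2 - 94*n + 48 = (n - 8)*(n - 3)*(n - 2)*(n - 1)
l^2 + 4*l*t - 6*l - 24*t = (l - 6)*(l + 4*t)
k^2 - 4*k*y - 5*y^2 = (k - 5*y)*(k + y)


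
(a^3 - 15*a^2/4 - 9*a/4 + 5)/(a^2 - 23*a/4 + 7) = (4*a^2 + a - 5)/(4*a - 7)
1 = 1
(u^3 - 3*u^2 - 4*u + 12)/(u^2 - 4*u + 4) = (u^2 - u - 6)/(u - 2)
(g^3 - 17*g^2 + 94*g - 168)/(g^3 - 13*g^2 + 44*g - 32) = (g^2 - 13*g + 42)/(g^2 - 9*g + 8)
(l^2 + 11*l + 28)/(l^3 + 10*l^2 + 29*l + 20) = (l + 7)/(l^2 + 6*l + 5)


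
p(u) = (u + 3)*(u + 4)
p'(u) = 2*u + 7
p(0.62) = 16.72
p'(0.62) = 8.24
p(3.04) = 42.52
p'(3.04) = 13.08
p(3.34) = 46.54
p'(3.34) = 13.68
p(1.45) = 24.25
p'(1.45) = 9.90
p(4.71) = 67.15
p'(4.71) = 16.42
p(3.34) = 46.54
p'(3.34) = 13.68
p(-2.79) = 0.25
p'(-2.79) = 1.42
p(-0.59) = 8.22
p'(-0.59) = 5.82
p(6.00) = 90.00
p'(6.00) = 19.00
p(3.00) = 42.00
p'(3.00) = 13.00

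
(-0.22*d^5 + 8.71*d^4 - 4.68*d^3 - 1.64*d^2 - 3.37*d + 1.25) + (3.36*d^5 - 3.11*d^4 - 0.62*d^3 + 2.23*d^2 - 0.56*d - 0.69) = 3.14*d^5 + 5.6*d^4 - 5.3*d^3 + 0.59*d^2 - 3.93*d + 0.56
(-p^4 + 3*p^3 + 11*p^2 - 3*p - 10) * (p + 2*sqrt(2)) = -p^5 - 2*sqrt(2)*p^4 + 3*p^4 + 6*sqrt(2)*p^3 + 11*p^3 - 3*p^2 + 22*sqrt(2)*p^2 - 10*p - 6*sqrt(2)*p - 20*sqrt(2)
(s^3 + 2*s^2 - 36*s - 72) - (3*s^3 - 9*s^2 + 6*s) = -2*s^3 + 11*s^2 - 42*s - 72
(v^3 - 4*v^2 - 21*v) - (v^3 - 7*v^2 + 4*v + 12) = 3*v^2 - 25*v - 12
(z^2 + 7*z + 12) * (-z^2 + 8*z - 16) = -z^4 + z^3 + 28*z^2 - 16*z - 192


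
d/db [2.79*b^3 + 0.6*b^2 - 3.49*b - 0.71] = 8.37*b^2 + 1.2*b - 3.49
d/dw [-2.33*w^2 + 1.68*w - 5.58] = 1.68 - 4.66*w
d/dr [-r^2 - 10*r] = -2*r - 10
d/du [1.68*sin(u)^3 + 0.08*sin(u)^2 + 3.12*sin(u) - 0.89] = (5.04*sin(u)^2 + 0.16*sin(u) + 3.12)*cos(u)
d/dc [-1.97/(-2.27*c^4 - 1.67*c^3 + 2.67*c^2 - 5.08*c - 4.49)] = (-17.8876*c^3 - 9.8697*c^2 + 10.5198*c - 10.0076)/(2.27*c^4 + 1.67*c^3 - 2.67*c^2 + 5.08*c + 4.49)^2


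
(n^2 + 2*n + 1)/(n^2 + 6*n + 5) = (n + 1)/(n + 5)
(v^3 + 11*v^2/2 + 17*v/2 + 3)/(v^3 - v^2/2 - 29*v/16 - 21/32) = 16*(v^2 + 5*v + 6)/(16*v^2 - 16*v - 21)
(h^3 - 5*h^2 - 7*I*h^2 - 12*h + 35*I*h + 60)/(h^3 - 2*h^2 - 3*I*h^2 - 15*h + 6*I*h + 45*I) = (h - 4*I)/(h + 3)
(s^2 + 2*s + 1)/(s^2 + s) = (s + 1)/s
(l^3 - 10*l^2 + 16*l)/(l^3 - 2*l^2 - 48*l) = (l - 2)/(l + 6)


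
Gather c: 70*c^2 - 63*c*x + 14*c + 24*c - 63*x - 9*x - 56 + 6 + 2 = 70*c^2 + c*(38 - 63*x) - 72*x - 48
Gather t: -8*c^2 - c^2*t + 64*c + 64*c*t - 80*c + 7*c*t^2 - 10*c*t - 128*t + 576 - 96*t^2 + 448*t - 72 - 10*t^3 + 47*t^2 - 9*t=-8*c^2 - 16*c - 10*t^3 + t^2*(7*c - 49) + t*(-c^2 + 54*c + 311) + 504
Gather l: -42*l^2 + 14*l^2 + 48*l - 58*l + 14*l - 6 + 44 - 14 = -28*l^2 + 4*l + 24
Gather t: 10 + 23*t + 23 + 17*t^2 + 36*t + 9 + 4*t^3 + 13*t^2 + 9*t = 4*t^3 + 30*t^2 + 68*t + 42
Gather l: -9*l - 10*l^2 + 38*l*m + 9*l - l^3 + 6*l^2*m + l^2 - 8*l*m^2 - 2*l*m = -l^3 + l^2*(6*m - 9) + l*(-8*m^2 + 36*m)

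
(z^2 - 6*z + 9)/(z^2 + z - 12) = (z - 3)/(z + 4)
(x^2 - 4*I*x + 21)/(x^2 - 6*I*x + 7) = (x + 3*I)/(x + I)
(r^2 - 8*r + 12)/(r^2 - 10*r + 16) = (r - 6)/(r - 8)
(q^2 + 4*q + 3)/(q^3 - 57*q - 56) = (q + 3)/(q^2 - q - 56)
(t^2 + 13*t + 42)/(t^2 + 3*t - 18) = (t + 7)/(t - 3)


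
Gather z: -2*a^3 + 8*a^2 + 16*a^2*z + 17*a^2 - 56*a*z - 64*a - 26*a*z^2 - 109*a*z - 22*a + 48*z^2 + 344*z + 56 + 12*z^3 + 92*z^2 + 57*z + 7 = -2*a^3 + 25*a^2 - 86*a + 12*z^3 + z^2*(140 - 26*a) + z*(16*a^2 - 165*a + 401) + 63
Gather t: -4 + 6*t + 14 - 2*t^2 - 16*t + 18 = -2*t^2 - 10*t + 28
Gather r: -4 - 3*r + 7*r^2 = 7*r^2 - 3*r - 4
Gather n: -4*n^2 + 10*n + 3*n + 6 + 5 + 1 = -4*n^2 + 13*n + 12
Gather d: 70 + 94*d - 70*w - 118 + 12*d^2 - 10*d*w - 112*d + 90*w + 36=12*d^2 + d*(-10*w - 18) + 20*w - 12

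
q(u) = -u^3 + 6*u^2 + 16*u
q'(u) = -3*u^2 + 12*u + 16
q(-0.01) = -0.16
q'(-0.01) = 15.88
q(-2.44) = 11.21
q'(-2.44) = -31.14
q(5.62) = 101.92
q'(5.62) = -11.31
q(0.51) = 9.59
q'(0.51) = 21.34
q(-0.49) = -6.28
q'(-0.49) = 9.40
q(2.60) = 64.58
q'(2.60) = 26.92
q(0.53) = 10.02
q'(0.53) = 21.52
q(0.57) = 10.88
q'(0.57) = 21.87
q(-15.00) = 4485.00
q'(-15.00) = -839.00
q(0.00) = 0.00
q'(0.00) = 16.00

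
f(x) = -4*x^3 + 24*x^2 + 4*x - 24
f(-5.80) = 1540.61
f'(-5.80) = -678.08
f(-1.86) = 77.33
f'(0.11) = 9.13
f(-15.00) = 18816.00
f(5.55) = 53.64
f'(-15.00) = -3416.00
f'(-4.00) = -380.00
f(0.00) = -24.00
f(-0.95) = -2.71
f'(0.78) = 34.14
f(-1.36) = 25.01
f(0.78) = -8.18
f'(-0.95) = -52.43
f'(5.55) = -99.23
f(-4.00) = 600.00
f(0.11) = -23.27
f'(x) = -12*x^2 + 48*x + 4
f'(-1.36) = -83.48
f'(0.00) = 4.00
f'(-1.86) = -126.80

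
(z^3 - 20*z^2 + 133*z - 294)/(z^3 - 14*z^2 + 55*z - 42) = (z - 7)/(z - 1)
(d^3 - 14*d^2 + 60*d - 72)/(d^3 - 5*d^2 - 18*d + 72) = (d^2 - 8*d + 12)/(d^2 + d - 12)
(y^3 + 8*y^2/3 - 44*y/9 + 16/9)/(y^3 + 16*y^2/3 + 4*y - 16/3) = (y - 2/3)/(y + 2)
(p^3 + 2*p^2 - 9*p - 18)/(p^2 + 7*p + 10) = (p^2 - 9)/(p + 5)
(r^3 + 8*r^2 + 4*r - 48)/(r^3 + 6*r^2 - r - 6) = (r^2 + 2*r - 8)/(r^2 - 1)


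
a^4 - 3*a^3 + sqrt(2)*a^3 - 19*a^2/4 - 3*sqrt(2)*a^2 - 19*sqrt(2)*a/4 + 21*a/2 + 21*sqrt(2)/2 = (a - 7/2)*(a - 3/2)*(a + 2)*(a + sqrt(2))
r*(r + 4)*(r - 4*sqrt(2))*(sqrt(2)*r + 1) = sqrt(2)*r^4 - 7*r^3 + 4*sqrt(2)*r^3 - 28*r^2 - 4*sqrt(2)*r^2 - 16*sqrt(2)*r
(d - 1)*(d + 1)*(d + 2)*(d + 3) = d^4 + 5*d^3 + 5*d^2 - 5*d - 6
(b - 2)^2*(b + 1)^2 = b^4 - 2*b^3 - 3*b^2 + 4*b + 4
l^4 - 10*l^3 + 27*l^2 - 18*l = l*(l - 6)*(l - 3)*(l - 1)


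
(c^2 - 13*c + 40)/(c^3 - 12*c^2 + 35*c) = (c - 8)/(c*(c - 7))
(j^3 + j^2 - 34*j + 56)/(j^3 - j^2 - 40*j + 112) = (j - 2)/(j - 4)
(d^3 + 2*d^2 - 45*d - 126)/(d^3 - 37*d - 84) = (d + 6)/(d + 4)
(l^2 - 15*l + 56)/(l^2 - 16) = (l^2 - 15*l + 56)/(l^2 - 16)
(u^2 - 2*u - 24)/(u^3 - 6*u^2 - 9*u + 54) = (u + 4)/(u^2 - 9)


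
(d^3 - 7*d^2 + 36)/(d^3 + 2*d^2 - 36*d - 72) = (d - 3)/(d + 6)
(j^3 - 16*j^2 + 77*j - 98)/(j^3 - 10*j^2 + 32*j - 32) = (j^2 - 14*j + 49)/(j^2 - 8*j + 16)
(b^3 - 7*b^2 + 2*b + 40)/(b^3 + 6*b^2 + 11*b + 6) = (b^2 - 9*b + 20)/(b^2 + 4*b + 3)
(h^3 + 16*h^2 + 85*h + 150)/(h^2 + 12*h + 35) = (h^2 + 11*h + 30)/(h + 7)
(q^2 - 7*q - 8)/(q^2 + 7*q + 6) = (q - 8)/(q + 6)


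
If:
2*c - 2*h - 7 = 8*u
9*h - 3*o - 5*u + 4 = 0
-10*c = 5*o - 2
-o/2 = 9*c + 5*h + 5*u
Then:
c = 697/770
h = -431/385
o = -543/385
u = -142/385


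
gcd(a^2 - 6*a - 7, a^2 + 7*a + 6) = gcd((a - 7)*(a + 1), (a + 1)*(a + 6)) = a + 1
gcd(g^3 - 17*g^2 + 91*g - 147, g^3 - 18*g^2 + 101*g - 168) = g^2 - 10*g + 21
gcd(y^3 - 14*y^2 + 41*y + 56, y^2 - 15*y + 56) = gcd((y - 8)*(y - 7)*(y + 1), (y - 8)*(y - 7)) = y^2 - 15*y + 56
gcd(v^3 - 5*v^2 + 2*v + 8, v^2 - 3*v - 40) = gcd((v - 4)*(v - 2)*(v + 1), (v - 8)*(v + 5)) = 1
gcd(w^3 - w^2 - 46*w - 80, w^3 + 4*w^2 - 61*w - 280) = w^2 - 3*w - 40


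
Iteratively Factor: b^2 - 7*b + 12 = (b - 4)*(b - 3)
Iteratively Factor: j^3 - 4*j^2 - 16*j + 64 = (j - 4)*(j^2 - 16) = (j - 4)^2*(j + 4)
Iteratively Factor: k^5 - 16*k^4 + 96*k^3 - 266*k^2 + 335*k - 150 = (k - 5)*(k^4 - 11*k^3 + 41*k^2 - 61*k + 30) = (k - 5)*(k - 1)*(k^3 - 10*k^2 + 31*k - 30) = (k - 5)^2*(k - 1)*(k^2 - 5*k + 6) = (k - 5)^2*(k - 3)*(k - 1)*(k - 2)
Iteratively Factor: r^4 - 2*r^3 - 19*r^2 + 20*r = (r - 5)*(r^3 + 3*r^2 - 4*r) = r*(r - 5)*(r^2 + 3*r - 4) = r*(r - 5)*(r - 1)*(r + 4)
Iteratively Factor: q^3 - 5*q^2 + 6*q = (q - 3)*(q^2 - 2*q) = (q - 3)*(q - 2)*(q)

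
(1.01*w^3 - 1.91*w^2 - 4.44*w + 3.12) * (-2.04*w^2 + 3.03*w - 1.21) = -2.0604*w^5 + 6.9567*w^4 + 2.0482*w^3 - 17.5069*w^2 + 14.826*w - 3.7752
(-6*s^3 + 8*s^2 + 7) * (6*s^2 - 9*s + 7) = -36*s^5 + 102*s^4 - 114*s^3 + 98*s^2 - 63*s + 49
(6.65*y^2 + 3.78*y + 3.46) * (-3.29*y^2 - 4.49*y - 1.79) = -21.8785*y^4 - 42.2947*y^3 - 40.2591*y^2 - 22.3016*y - 6.1934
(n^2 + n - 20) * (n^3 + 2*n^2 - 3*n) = n^5 + 3*n^4 - 21*n^3 - 43*n^2 + 60*n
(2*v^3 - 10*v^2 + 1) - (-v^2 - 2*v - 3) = 2*v^3 - 9*v^2 + 2*v + 4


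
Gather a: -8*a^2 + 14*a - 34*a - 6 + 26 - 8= -8*a^2 - 20*a + 12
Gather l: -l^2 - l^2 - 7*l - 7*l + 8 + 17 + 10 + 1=-2*l^2 - 14*l + 36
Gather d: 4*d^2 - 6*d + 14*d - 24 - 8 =4*d^2 + 8*d - 32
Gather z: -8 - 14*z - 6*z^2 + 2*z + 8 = -6*z^2 - 12*z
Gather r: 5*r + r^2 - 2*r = r^2 + 3*r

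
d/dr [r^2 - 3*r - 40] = 2*r - 3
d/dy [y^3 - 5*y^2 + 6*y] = 3*y^2 - 10*y + 6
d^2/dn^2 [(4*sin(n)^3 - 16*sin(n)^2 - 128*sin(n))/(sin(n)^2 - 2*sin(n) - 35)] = 4*(-sin(n)^7 + 6*sin(n)^6 + 94*sin(n)^5 - 130*sin(n)^4 - 3467*sin(n)^3 + 16940*sin(n)^2 + 39830*sin(n) - 5320)/((sin(n) - 7)^3*(sin(n) + 5)^3)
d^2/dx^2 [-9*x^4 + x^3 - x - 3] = 6*x*(1 - 18*x)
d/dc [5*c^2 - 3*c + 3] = 10*c - 3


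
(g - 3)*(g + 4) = g^2 + g - 12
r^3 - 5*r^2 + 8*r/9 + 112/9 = (r - 4)*(r - 7/3)*(r + 4/3)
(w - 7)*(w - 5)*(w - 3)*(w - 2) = w^4 - 17*w^3 + 101*w^2 - 247*w + 210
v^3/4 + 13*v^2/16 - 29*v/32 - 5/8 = (v/4 + 1)*(v - 5/4)*(v + 1/2)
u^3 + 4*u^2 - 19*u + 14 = (u - 2)*(u - 1)*(u + 7)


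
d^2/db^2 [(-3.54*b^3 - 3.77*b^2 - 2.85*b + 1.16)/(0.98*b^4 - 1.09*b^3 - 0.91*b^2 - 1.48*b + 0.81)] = (-6.79963200000002*b^9 - 21.724248*b^8 - 27.624828*b^7 - 9.55041799999995*b^6 - 6.15057000000002*b^5 + 26.962254*b^4 + 4.230188*b^3 - 15.464118*b^2 - 11.021262*b - 4.988354)/(0.941192*b^12 - 3.140508*b^11 + 0.871122*b^10 + 0.273167000000002*b^9 + 11.010489*b^8 - 5.255319*b^7 - 4.568932*b^6 - 13.067682*b^5 + 5.801577*b^4 + 1.158209*b^3 + 3.531519*b^2 - 2.913084*b + 0.531441)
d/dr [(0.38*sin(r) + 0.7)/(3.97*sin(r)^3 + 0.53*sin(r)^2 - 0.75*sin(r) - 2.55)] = (-3.0049*sin(r) + 0.7543*sin(3*r) + 4.2692*cos(2*r) - 4.7132)*cos(r)/(3.97*sin(r)^3 + 0.53*sin(r)^2 - 0.75*sin(r) - 2.55)^2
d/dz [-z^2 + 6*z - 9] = 6 - 2*z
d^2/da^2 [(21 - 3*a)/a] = 42/a^3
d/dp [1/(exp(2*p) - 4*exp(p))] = 2*(2 - exp(p))*exp(-p)/(exp(p) - 4)^2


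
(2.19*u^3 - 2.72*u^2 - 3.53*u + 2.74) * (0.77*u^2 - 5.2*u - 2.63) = 1.6863*u^5 - 13.4824*u^4 + 5.6662*u^3 + 27.6194*u^2 - 4.9641*u - 7.2062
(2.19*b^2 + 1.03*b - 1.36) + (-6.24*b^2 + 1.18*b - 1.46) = -4.05*b^2 + 2.21*b - 2.82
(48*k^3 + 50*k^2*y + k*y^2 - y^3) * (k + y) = 48*k^4 + 98*k^3*y + 51*k^2*y^2 - y^4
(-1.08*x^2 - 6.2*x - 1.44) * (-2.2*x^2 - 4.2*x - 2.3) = 2.376*x^4 + 18.176*x^3 + 31.692*x^2 + 20.308*x + 3.312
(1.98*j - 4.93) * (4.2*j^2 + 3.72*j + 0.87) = 8.316*j^3 - 13.3404*j^2 - 16.617*j - 4.2891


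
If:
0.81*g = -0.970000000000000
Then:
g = -1.20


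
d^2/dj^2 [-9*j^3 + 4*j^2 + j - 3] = 8 - 54*j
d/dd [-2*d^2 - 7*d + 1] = -4*d - 7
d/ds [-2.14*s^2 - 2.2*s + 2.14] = -4.28*s - 2.2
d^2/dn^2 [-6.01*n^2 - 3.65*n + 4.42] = -12.0200000000000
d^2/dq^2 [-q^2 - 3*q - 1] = -2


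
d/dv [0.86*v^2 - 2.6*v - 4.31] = 1.72*v - 2.6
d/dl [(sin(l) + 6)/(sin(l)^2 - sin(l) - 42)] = -cos(l)/(sin(l) - 7)^2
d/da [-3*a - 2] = -3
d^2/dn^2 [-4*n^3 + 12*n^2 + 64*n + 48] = 24 - 24*n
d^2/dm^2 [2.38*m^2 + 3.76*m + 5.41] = 4.76000000000000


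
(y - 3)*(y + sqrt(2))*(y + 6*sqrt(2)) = y^3 - 3*y^2 + 7*sqrt(2)*y^2 - 21*sqrt(2)*y + 12*y - 36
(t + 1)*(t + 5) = t^2 + 6*t + 5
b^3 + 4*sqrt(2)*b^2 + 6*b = b*(b + sqrt(2))*(b + 3*sqrt(2))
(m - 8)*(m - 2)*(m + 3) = m^3 - 7*m^2 - 14*m + 48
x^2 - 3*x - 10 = (x - 5)*(x + 2)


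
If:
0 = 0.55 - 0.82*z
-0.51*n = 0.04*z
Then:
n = -0.05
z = 0.67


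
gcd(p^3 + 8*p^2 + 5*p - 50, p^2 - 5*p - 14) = 1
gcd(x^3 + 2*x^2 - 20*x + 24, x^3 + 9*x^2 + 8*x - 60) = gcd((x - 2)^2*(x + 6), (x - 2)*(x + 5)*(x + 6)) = x^2 + 4*x - 12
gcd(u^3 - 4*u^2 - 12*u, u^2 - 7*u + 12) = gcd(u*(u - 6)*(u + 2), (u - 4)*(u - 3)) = 1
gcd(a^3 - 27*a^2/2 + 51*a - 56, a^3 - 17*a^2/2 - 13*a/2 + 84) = a^2 - 23*a/2 + 28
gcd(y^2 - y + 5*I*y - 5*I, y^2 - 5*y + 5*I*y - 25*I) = y + 5*I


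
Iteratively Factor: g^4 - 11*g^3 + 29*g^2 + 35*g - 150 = (g - 5)*(g^3 - 6*g^2 - g + 30) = (g - 5)*(g - 3)*(g^2 - 3*g - 10) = (g - 5)*(g - 3)*(g + 2)*(g - 5)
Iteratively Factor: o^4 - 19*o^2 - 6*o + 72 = (o - 2)*(o^3 + 2*o^2 - 15*o - 36) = (o - 4)*(o - 2)*(o^2 + 6*o + 9) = (o - 4)*(o - 2)*(o + 3)*(o + 3)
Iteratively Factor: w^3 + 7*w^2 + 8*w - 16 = (w - 1)*(w^2 + 8*w + 16) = (w - 1)*(w + 4)*(w + 4)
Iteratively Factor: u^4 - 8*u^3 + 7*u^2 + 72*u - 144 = (u - 4)*(u^3 - 4*u^2 - 9*u + 36) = (u - 4)*(u - 3)*(u^2 - u - 12) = (u - 4)^2*(u - 3)*(u + 3)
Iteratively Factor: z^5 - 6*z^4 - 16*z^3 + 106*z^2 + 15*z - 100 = (z + 1)*(z^4 - 7*z^3 - 9*z^2 + 115*z - 100) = (z - 1)*(z + 1)*(z^3 - 6*z^2 - 15*z + 100) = (z - 5)*(z - 1)*(z + 1)*(z^2 - z - 20) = (z - 5)*(z - 1)*(z + 1)*(z + 4)*(z - 5)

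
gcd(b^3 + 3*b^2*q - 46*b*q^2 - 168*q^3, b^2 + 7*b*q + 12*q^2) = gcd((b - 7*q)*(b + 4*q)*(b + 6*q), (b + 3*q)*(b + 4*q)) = b + 4*q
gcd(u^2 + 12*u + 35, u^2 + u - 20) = u + 5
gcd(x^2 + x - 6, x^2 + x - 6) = x^2 + x - 6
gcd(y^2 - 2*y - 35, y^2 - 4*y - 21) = y - 7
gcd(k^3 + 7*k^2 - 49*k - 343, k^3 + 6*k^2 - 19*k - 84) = k + 7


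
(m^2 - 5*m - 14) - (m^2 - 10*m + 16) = 5*m - 30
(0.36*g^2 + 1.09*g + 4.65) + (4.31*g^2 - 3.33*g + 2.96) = 4.67*g^2 - 2.24*g + 7.61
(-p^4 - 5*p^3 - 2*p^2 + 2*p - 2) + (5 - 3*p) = -p^4 - 5*p^3 - 2*p^2 - p + 3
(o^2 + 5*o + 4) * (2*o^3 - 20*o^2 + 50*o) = 2*o^5 - 10*o^4 - 42*o^3 + 170*o^2 + 200*o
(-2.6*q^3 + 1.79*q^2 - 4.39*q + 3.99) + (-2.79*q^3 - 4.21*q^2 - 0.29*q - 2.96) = -5.39*q^3 - 2.42*q^2 - 4.68*q + 1.03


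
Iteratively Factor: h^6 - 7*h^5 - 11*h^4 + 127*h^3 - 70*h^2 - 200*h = (h + 4)*(h^5 - 11*h^4 + 33*h^3 - 5*h^2 - 50*h) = (h - 5)*(h + 4)*(h^4 - 6*h^3 + 3*h^2 + 10*h) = (h - 5)^2*(h + 4)*(h^3 - h^2 - 2*h) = h*(h - 5)^2*(h + 4)*(h^2 - h - 2) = h*(h - 5)^2*(h - 2)*(h + 4)*(h + 1)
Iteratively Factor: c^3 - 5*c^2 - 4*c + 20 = (c - 2)*(c^2 - 3*c - 10) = (c - 2)*(c + 2)*(c - 5)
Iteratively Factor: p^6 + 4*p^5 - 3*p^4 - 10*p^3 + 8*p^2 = (p + 4)*(p^5 - 3*p^3 + 2*p^2) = p*(p + 4)*(p^4 - 3*p^2 + 2*p) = p*(p + 2)*(p + 4)*(p^3 - 2*p^2 + p) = p*(p - 1)*(p + 2)*(p + 4)*(p^2 - p) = p^2*(p - 1)*(p + 2)*(p + 4)*(p - 1)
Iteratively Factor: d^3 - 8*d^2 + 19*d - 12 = (d - 3)*(d^2 - 5*d + 4) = (d - 4)*(d - 3)*(d - 1)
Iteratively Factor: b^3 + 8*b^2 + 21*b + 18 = (b + 2)*(b^2 + 6*b + 9) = (b + 2)*(b + 3)*(b + 3)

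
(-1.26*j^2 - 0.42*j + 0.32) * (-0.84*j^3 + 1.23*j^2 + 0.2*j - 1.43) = 1.0584*j^5 - 1.197*j^4 - 1.0374*j^3 + 2.1114*j^2 + 0.6646*j - 0.4576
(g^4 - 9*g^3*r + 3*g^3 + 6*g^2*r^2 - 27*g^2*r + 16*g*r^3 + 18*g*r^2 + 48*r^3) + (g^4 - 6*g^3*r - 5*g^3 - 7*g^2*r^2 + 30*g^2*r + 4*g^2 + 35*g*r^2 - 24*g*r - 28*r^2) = 2*g^4 - 15*g^3*r - 2*g^3 - g^2*r^2 + 3*g^2*r + 4*g^2 + 16*g*r^3 + 53*g*r^2 - 24*g*r + 48*r^3 - 28*r^2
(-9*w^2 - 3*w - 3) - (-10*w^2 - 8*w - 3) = w^2 + 5*w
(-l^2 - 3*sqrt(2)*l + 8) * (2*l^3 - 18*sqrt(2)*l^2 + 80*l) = -2*l^5 + 12*sqrt(2)*l^4 + 44*l^3 - 384*sqrt(2)*l^2 + 640*l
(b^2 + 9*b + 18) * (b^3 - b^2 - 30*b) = b^5 + 8*b^4 - 21*b^3 - 288*b^2 - 540*b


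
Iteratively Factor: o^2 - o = (o)*(o - 1)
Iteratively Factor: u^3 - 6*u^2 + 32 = (u - 4)*(u^2 - 2*u - 8) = (u - 4)*(u + 2)*(u - 4)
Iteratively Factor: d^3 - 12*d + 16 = (d - 2)*(d^2 + 2*d - 8) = (d - 2)*(d + 4)*(d - 2)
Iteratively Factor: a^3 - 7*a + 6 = (a - 2)*(a^2 + 2*a - 3) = (a - 2)*(a + 3)*(a - 1)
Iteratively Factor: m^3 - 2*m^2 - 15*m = (m - 5)*(m^2 + 3*m) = m*(m - 5)*(m + 3)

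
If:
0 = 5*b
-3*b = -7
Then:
No Solution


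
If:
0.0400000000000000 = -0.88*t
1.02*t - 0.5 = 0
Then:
No Solution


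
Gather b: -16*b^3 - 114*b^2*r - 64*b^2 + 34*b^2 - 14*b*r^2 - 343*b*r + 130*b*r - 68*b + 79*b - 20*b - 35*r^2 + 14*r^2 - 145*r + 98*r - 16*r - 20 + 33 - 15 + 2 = -16*b^3 + b^2*(-114*r - 30) + b*(-14*r^2 - 213*r - 9) - 21*r^2 - 63*r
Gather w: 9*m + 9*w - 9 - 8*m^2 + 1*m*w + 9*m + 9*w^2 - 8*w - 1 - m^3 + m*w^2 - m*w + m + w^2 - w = -m^3 - 8*m^2 + 19*m + w^2*(m + 10) - 10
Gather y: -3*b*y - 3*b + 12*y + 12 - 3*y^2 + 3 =-3*b - 3*y^2 + y*(12 - 3*b) + 15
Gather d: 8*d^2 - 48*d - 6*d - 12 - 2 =8*d^2 - 54*d - 14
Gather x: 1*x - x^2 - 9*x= -x^2 - 8*x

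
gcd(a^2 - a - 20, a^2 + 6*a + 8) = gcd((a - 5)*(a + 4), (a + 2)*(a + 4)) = a + 4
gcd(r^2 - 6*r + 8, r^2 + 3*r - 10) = r - 2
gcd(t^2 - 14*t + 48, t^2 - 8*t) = t - 8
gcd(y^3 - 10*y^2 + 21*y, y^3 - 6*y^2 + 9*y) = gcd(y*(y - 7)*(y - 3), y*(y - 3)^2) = y^2 - 3*y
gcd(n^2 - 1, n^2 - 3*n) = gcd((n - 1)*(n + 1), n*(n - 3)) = 1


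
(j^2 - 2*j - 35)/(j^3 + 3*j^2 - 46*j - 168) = (j + 5)/(j^2 + 10*j + 24)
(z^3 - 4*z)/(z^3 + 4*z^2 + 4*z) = (z - 2)/(z + 2)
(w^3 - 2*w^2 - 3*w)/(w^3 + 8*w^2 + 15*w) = (w^2 - 2*w - 3)/(w^2 + 8*w + 15)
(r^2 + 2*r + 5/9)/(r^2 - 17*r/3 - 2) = (r + 5/3)/(r - 6)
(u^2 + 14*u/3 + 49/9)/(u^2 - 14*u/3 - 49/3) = (u + 7/3)/(u - 7)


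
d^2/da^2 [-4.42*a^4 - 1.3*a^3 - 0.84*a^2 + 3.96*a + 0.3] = -53.04*a^2 - 7.8*a - 1.68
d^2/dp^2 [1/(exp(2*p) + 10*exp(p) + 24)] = 2*(4*(exp(p) + 5)^2*exp(p) - (2*exp(p) + 5)*(exp(2*p) + 10*exp(p) + 24))*exp(p)/(exp(2*p) + 10*exp(p) + 24)^3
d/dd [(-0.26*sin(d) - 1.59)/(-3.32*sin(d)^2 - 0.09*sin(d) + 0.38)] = (-10.5576*sin(d) + 0.4316*cos(2*d) - 0.6735)*cos(d)/(3.32*sin(d)^2 + 0.09*sin(d) - 0.38)^2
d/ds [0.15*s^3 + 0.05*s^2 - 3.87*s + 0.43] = 0.45*s^2 + 0.1*s - 3.87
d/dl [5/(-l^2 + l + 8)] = 5*(2*l - 1)/(-l^2 + l + 8)^2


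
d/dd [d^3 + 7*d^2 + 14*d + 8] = 3*d^2 + 14*d + 14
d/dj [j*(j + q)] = 2*j + q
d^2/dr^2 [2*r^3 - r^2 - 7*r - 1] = 12*r - 2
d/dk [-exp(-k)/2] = exp(-k)/2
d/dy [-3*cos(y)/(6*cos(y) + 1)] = 3*sin(y)/(6*cos(y) + 1)^2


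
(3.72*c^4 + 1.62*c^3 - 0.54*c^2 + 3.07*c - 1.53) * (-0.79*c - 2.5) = -2.9388*c^5 - 10.5798*c^4 - 3.6234*c^3 - 1.0753*c^2 - 6.4663*c + 3.825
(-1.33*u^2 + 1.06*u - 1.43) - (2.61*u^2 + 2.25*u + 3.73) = -3.94*u^2 - 1.19*u - 5.16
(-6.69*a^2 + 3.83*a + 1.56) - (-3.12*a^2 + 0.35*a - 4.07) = -3.57*a^2 + 3.48*a + 5.63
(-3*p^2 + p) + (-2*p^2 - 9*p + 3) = -5*p^2 - 8*p + 3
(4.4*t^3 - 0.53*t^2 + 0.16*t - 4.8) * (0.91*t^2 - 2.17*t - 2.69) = 4.004*t^5 - 10.0303*t^4 - 10.5403*t^3 - 3.2895*t^2 + 9.9856*t + 12.912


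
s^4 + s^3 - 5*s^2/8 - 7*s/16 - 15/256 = (s - 3/4)*(s + 1/4)^2*(s + 5/4)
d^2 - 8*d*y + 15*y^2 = (d - 5*y)*(d - 3*y)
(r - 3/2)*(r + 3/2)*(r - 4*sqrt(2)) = r^3 - 4*sqrt(2)*r^2 - 9*r/4 + 9*sqrt(2)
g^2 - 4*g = g*(g - 4)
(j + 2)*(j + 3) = j^2 + 5*j + 6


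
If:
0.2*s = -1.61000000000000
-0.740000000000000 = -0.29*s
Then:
No Solution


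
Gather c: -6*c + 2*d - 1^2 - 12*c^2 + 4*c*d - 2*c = -12*c^2 + c*(4*d - 8) + 2*d - 1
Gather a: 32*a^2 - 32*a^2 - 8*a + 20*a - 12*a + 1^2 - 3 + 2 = 0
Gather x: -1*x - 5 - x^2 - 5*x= -x^2 - 6*x - 5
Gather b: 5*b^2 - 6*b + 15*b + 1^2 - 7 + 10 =5*b^2 + 9*b + 4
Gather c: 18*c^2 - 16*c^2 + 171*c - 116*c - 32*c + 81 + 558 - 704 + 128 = 2*c^2 + 23*c + 63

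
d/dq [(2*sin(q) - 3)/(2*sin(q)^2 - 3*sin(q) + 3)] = (-4*sin(q)^2 + 12*sin(q) - 3)*cos(q)/(-3*sin(q) - cos(2*q) + 4)^2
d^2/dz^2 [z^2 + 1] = 2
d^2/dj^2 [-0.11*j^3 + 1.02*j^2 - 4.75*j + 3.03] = 2.04 - 0.66*j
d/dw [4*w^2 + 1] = 8*w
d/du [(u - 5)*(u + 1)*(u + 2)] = 3*u^2 - 4*u - 13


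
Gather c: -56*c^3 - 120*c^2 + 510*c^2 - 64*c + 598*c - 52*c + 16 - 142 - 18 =-56*c^3 + 390*c^2 + 482*c - 144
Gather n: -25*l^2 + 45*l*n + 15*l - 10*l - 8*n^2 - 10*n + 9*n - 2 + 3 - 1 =-25*l^2 + 5*l - 8*n^2 + n*(45*l - 1)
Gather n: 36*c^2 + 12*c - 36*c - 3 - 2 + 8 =36*c^2 - 24*c + 3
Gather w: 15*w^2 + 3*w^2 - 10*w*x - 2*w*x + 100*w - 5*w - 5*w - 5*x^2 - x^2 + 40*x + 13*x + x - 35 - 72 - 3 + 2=18*w^2 + w*(90 - 12*x) - 6*x^2 + 54*x - 108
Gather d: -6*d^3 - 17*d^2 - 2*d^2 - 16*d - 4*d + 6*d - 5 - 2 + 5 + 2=-6*d^3 - 19*d^2 - 14*d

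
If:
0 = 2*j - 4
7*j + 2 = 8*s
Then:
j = 2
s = 2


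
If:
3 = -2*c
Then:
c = -3/2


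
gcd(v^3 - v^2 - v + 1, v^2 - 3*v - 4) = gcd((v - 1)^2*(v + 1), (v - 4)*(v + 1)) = v + 1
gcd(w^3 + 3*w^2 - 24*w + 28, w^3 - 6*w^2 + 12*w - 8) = w^2 - 4*w + 4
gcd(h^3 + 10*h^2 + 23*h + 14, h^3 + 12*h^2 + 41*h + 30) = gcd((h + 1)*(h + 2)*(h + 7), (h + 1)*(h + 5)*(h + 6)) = h + 1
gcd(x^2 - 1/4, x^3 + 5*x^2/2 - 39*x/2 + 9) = x - 1/2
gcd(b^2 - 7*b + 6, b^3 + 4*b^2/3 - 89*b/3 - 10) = 1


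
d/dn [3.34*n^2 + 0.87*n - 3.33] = 6.68*n + 0.87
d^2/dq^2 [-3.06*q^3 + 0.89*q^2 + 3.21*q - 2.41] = 1.78 - 18.36*q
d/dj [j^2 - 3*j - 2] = 2*j - 3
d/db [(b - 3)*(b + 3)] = 2*b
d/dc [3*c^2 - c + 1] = 6*c - 1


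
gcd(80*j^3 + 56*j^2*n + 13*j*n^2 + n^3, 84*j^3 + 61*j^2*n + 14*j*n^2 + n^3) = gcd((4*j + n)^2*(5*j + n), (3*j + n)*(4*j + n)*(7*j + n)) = 4*j + n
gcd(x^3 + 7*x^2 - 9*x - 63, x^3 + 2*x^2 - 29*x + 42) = x^2 + 4*x - 21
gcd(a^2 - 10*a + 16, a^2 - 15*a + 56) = a - 8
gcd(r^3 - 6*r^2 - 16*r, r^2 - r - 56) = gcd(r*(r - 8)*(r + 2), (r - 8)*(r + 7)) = r - 8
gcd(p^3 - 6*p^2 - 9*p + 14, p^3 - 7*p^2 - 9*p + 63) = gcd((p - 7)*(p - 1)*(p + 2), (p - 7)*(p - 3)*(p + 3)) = p - 7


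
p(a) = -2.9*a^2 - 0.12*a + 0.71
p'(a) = -5.8*a - 0.12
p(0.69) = -0.75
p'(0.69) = -4.12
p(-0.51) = 0.02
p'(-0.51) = 2.84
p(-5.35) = -81.65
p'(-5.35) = 30.91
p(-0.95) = -1.79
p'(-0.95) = 5.39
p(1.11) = -3.00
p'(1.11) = -6.56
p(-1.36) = -4.49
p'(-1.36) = 7.77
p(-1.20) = -3.32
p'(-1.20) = 6.84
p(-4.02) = -45.67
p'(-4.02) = 23.20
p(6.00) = -104.41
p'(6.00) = -34.92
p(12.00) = -418.33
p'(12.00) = -69.72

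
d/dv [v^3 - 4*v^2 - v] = 3*v^2 - 8*v - 1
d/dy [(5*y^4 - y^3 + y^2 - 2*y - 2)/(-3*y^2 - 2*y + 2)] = (-30*y^5 - 27*y^4 + 44*y^3 - 14*y^2 - 8*y - 8)/(9*y^4 + 12*y^3 - 8*y^2 - 8*y + 4)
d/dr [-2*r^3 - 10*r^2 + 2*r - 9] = -6*r^2 - 20*r + 2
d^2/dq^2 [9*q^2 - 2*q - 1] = 18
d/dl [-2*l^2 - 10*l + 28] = -4*l - 10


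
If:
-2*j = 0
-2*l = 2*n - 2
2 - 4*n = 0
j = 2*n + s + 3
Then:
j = 0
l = 1/2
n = 1/2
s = -4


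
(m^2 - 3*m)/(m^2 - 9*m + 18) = m/(m - 6)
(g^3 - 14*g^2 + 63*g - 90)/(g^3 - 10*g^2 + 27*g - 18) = (g - 5)/(g - 1)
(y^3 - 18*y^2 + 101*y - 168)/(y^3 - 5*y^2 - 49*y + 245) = (y^2 - 11*y + 24)/(y^2 + 2*y - 35)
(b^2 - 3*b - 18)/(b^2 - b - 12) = (b - 6)/(b - 4)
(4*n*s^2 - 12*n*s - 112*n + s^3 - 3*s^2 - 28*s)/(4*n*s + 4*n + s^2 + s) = (s^2 - 3*s - 28)/(s + 1)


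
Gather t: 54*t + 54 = 54*t + 54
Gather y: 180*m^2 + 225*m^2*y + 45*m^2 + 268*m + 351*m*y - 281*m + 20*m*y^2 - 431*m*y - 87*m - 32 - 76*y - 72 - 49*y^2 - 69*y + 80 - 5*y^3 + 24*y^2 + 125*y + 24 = 225*m^2 - 100*m - 5*y^3 + y^2*(20*m - 25) + y*(225*m^2 - 80*m - 20)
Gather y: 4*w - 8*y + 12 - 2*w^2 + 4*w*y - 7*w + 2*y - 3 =-2*w^2 - 3*w + y*(4*w - 6) + 9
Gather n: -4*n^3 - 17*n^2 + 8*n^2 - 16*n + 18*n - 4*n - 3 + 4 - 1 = -4*n^3 - 9*n^2 - 2*n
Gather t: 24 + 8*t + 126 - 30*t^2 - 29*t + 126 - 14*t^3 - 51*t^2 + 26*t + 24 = -14*t^3 - 81*t^2 + 5*t + 300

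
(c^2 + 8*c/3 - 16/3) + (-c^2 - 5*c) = -7*c/3 - 16/3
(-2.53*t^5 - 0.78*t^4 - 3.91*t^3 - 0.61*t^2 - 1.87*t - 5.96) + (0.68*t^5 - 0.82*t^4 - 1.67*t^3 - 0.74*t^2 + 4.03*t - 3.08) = -1.85*t^5 - 1.6*t^4 - 5.58*t^3 - 1.35*t^2 + 2.16*t - 9.04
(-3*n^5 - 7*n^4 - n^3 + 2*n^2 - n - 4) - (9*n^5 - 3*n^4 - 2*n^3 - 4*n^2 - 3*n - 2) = -12*n^5 - 4*n^4 + n^3 + 6*n^2 + 2*n - 2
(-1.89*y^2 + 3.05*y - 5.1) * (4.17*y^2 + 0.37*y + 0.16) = -7.8813*y^4 + 12.0192*y^3 - 20.4409*y^2 - 1.399*y - 0.816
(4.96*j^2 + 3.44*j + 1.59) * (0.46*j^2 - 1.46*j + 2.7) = 2.2816*j^4 - 5.6592*j^3 + 9.101*j^2 + 6.9666*j + 4.293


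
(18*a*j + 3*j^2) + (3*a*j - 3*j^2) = 21*a*j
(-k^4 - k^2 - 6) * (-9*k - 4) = 9*k^5 + 4*k^4 + 9*k^3 + 4*k^2 + 54*k + 24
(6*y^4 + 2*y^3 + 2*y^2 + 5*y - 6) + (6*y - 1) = 6*y^4 + 2*y^3 + 2*y^2 + 11*y - 7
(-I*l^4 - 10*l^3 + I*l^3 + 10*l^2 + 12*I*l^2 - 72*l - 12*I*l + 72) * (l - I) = -I*l^5 - 11*l^4 + I*l^4 + 11*l^3 + 22*I*l^3 - 60*l^2 - 22*I*l^2 + 60*l + 72*I*l - 72*I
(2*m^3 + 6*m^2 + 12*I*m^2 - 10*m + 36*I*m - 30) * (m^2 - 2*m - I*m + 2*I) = 2*m^5 + 2*m^4 + 10*I*m^4 - 10*m^3 + 10*I*m^3 + 2*m^2 - 50*I*m^2 - 12*m + 10*I*m - 60*I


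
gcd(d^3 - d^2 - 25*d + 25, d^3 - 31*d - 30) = d + 5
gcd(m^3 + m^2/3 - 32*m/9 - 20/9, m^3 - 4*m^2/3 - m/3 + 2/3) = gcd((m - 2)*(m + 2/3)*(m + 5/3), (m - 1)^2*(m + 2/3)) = m + 2/3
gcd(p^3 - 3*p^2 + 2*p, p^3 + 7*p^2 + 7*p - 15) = p - 1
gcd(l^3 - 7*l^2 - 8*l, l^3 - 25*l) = l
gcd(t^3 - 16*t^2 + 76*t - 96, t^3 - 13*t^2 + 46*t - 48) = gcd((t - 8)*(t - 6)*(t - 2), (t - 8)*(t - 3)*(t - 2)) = t^2 - 10*t + 16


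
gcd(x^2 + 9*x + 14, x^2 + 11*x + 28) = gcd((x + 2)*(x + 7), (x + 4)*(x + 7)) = x + 7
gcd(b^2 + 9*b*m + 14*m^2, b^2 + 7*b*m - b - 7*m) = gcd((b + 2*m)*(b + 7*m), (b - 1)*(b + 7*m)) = b + 7*m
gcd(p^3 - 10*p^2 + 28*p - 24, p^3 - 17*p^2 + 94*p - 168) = p - 6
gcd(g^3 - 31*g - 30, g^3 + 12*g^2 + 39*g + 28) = g + 1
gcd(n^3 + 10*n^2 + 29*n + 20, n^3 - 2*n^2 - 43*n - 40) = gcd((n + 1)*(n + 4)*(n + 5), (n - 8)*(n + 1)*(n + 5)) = n^2 + 6*n + 5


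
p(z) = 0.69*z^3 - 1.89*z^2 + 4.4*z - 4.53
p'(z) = 2.07*z^2 - 3.78*z + 4.4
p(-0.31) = -6.10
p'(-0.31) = 5.77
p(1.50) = 0.15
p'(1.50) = 3.39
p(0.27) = -3.47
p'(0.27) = 3.53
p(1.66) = 0.72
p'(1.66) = 3.83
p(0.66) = -2.25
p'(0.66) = 2.81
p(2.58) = 6.09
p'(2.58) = 8.43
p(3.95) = 25.89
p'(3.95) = 21.77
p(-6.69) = -325.15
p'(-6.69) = 122.33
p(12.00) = 968.43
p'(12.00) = 257.12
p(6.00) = 102.87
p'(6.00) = 56.24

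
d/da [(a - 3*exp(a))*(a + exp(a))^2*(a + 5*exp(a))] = 4*a^3*exp(a) + 4*a^3 - 20*a^2*exp(2*a) + 12*a^2*exp(a) - 84*a*exp(3*a) - 20*a*exp(2*a) - 60*exp(4*a) - 28*exp(3*a)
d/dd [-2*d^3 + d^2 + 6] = 2*d*(1 - 3*d)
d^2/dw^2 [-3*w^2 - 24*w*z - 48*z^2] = -6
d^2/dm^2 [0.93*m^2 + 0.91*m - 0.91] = 1.86000000000000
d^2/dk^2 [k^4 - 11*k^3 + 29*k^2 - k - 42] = 12*k^2 - 66*k + 58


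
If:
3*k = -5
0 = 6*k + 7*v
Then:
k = -5/3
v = 10/7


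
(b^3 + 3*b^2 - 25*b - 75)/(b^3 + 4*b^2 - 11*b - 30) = (b^2 - 2*b - 15)/(b^2 - b - 6)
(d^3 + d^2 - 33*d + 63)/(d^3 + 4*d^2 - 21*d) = (d - 3)/d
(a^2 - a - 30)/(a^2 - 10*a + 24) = (a + 5)/(a - 4)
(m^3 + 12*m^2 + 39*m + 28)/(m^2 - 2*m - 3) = (m^2 + 11*m + 28)/(m - 3)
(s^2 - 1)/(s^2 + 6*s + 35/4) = 4*(s^2 - 1)/(4*s^2 + 24*s + 35)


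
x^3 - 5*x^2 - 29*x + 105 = (x - 7)*(x - 3)*(x + 5)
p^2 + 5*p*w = p*(p + 5*w)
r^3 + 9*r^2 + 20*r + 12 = (r + 1)*(r + 2)*(r + 6)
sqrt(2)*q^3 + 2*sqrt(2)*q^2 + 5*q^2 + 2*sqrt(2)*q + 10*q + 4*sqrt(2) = (q + 2)*(q + 2*sqrt(2))*(sqrt(2)*q + 1)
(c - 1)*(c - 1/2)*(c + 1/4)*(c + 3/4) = c^4 - c^3/2 - 13*c^2/16 + 7*c/32 + 3/32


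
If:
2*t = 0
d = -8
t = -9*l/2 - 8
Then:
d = -8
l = -16/9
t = 0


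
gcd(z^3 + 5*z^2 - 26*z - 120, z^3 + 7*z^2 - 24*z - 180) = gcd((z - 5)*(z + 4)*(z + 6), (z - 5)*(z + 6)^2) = z^2 + z - 30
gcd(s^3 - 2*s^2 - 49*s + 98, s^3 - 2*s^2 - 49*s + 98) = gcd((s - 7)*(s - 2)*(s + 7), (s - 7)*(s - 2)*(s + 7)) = s^3 - 2*s^2 - 49*s + 98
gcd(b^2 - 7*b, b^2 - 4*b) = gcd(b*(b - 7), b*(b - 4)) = b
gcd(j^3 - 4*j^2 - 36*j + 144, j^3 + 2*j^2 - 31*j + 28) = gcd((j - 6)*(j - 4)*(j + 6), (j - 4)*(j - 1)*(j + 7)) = j - 4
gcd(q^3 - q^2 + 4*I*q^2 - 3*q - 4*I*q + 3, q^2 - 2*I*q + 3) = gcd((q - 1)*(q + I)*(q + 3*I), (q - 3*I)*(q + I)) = q + I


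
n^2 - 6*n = n*(n - 6)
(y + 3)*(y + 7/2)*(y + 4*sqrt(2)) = y^3 + 4*sqrt(2)*y^2 + 13*y^2/2 + 21*y/2 + 26*sqrt(2)*y + 42*sqrt(2)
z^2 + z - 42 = (z - 6)*(z + 7)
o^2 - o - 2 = (o - 2)*(o + 1)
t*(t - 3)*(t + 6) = t^3 + 3*t^2 - 18*t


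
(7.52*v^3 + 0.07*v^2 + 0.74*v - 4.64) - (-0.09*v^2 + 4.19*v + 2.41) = 7.52*v^3 + 0.16*v^2 - 3.45*v - 7.05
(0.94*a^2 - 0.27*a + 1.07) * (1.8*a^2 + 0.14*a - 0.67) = 1.692*a^4 - 0.3544*a^3 + 1.2584*a^2 + 0.3307*a - 0.7169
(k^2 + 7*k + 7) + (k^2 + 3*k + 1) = 2*k^2 + 10*k + 8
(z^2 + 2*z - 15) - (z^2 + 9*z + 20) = -7*z - 35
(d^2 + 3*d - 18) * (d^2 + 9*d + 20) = d^4 + 12*d^3 + 29*d^2 - 102*d - 360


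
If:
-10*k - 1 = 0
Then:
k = -1/10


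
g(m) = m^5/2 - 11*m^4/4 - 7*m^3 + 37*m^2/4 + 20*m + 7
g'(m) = 5*m^4/2 - 11*m^3 - 21*m^2 + 37*m/2 + 20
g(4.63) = -596.78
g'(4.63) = -287.45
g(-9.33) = -49876.48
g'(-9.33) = 25896.97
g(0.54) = 19.18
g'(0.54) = 22.35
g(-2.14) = -4.95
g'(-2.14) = 44.47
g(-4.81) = -1855.56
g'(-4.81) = 2007.49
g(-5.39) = -3331.65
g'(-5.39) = 3142.75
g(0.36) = 15.03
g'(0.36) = 23.47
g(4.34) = -509.97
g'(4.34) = -307.52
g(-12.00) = -168245.00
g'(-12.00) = 67622.00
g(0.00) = 7.00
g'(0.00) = 20.00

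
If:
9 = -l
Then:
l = -9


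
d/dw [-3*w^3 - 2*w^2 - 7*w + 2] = -9*w^2 - 4*w - 7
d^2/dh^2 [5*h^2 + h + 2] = 10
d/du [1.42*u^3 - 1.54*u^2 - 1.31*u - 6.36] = 4.26*u^2 - 3.08*u - 1.31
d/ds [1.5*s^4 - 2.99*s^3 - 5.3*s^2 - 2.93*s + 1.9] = 6.0*s^3 - 8.97*s^2 - 10.6*s - 2.93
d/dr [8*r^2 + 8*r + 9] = 16*r + 8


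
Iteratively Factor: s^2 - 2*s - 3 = (s - 3)*(s + 1)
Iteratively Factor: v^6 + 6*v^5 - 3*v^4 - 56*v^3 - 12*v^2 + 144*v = (v - 2)*(v^5 + 8*v^4 + 13*v^3 - 30*v^2 - 72*v) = (v - 2)*(v + 3)*(v^4 + 5*v^3 - 2*v^2 - 24*v) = (v - 2)^2*(v + 3)*(v^3 + 7*v^2 + 12*v) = (v - 2)^2*(v + 3)^2*(v^2 + 4*v) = v*(v - 2)^2*(v + 3)^2*(v + 4)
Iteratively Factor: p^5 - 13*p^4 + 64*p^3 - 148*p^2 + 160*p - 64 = (p - 4)*(p^4 - 9*p^3 + 28*p^2 - 36*p + 16) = (p - 4)*(p - 2)*(p^3 - 7*p^2 + 14*p - 8) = (p - 4)^2*(p - 2)*(p^2 - 3*p + 2) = (p - 4)^2*(p - 2)*(p - 1)*(p - 2)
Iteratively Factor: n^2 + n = (n + 1)*(n)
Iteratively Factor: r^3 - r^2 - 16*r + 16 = (r + 4)*(r^2 - 5*r + 4) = (r - 1)*(r + 4)*(r - 4)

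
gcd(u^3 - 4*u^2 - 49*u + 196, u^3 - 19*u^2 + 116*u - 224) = u^2 - 11*u + 28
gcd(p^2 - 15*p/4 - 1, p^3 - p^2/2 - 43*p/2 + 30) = p - 4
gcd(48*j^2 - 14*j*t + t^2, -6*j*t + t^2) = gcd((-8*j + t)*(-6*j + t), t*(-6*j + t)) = -6*j + t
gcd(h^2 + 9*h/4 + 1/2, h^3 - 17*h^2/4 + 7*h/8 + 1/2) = h + 1/4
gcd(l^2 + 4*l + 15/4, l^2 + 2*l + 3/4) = l + 3/2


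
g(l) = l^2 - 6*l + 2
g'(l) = 2*l - 6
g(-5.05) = 57.80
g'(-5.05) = -16.10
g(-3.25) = 32.06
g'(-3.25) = -12.50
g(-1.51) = 13.34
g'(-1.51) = -9.02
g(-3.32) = 32.94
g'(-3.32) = -12.64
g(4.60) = -4.44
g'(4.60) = 3.20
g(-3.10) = 30.21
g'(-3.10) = -12.20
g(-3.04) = 29.48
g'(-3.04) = -12.08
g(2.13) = -6.24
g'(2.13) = -1.74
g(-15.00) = 317.00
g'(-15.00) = -36.00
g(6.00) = 2.00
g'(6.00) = 6.00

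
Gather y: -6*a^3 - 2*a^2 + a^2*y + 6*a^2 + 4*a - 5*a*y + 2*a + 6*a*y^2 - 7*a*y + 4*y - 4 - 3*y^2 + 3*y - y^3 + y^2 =-6*a^3 + 4*a^2 + 6*a - y^3 + y^2*(6*a - 2) + y*(a^2 - 12*a + 7) - 4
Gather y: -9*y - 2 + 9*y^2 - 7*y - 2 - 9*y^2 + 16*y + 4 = 0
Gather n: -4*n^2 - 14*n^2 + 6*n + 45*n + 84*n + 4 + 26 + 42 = -18*n^2 + 135*n + 72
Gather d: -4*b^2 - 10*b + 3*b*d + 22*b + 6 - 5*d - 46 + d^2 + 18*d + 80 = -4*b^2 + 12*b + d^2 + d*(3*b + 13) + 40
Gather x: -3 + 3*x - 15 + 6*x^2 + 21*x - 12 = 6*x^2 + 24*x - 30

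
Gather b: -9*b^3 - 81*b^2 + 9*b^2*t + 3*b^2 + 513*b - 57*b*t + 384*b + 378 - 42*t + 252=-9*b^3 + b^2*(9*t - 78) + b*(897 - 57*t) - 42*t + 630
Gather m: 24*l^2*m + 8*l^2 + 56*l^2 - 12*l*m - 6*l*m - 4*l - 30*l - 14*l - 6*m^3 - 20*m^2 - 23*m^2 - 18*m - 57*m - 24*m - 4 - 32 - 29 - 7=64*l^2 - 48*l - 6*m^3 - 43*m^2 + m*(24*l^2 - 18*l - 99) - 72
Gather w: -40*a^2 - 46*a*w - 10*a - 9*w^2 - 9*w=-40*a^2 - 10*a - 9*w^2 + w*(-46*a - 9)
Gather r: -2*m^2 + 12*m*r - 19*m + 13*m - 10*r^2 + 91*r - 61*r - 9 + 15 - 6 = -2*m^2 - 6*m - 10*r^2 + r*(12*m + 30)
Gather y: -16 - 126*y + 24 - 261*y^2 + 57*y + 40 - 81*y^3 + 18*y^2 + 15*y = -81*y^3 - 243*y^2 - 54*y + 48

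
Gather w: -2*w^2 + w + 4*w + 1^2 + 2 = -2*w^2 + 5*w + 3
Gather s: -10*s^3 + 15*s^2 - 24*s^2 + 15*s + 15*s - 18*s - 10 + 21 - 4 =-10*s^3 - 9*s^2 + 12*s + 7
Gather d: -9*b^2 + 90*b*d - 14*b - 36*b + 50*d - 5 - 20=-9*b^2 - 50*b + d*(90*b + 50) - 25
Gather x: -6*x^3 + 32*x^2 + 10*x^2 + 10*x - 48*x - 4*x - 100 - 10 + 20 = -6*x^3 + 42*x^2 - 42*x - 90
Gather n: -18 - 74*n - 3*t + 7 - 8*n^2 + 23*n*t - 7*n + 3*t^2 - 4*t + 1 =-8*n^2 + n*(23*t - 81) + 3*t^2 - 7*t - 10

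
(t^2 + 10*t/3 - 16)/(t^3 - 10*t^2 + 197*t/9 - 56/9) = 3*(t + 6)/(3*t^2 - 22*t + 7)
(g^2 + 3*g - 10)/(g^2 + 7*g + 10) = (g - 2)/(g + 2)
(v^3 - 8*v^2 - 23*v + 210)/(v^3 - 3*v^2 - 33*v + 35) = (v - 6)/(v - 1)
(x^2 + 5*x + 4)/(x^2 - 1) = (x + 4)/(x - 1)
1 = 1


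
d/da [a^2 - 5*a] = 2*a - 5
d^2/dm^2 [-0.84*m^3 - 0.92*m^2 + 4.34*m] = -5.04*m - 1.84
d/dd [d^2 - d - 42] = 2*d - 1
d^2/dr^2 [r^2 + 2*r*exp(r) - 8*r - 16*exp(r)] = 2*r*exp(r) - 12*exp(r) + 2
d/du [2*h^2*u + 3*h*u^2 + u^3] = 2*h^2 + 6*h*u + 3*u^2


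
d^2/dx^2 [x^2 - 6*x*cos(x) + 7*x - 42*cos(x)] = 6*x*cos(x) + 12*sin(x) + 42*cos(x) + 2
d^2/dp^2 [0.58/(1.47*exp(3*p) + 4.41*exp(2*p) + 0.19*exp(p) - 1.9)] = (0.58*(4.41*exp(2*p) + 8.82*exp(p) + 0.19)*(8.82*exp(2*p) + 17.64*exp(p) + 0.38)*exp(p) - (7.6734*exp(2*p) + 10.2312*exp(p) + 0.1102)*(1.47*exp(3*p) + 4.41*exp(2*p) + 0.19*exp(p) - 1.9))*exp(p)/(1.47*exp(3*p) + 4.41*exp(2*p) + 0.19*exp(p) - 1.9)^3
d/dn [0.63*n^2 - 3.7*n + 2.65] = 1.26*n - 3.7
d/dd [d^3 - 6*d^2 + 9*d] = 3*d^2 - 12*d + 9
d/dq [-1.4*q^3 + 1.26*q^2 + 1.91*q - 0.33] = -4.2*q^2 + 2.52*q + 1.91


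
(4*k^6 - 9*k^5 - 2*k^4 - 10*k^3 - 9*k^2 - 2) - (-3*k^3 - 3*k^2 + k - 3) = 4*k^6 - 9*k^5 - 2*k^4 - 7*k^3 - 6*k^2 - k + 1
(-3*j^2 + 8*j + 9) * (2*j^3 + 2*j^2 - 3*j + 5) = -6*j^5 + 10*j^4 + 43*j^3 - 21*j^2 + 13*j + 45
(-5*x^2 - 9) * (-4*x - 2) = 20*x^3 + 10*x^2 + 36*x + 18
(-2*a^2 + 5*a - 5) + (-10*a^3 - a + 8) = -10*a^3 - 2*a^2 + 4*a + 3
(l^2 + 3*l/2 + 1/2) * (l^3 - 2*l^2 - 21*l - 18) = l^5 - l^4/2 - 47*l^3/2 - 101*l^2/2 - 75*l/2 - 9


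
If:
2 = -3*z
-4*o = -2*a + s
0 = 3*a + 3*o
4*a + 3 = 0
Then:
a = -3/4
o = 3/4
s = -9/2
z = -2/3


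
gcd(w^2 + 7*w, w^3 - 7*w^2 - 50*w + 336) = w + 7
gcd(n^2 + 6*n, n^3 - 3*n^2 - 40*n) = n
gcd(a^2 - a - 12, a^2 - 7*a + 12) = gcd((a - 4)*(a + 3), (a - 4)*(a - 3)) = a - 4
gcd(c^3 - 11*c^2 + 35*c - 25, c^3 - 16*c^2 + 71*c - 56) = c - 1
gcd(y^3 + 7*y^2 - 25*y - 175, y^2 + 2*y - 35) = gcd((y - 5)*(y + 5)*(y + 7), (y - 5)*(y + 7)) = y^2 + 2*y - 35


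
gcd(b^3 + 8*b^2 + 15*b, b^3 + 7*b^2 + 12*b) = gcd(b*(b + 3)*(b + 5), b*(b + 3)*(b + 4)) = b^2 + 3*b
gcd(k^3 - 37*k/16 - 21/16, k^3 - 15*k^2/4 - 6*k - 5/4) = k + 1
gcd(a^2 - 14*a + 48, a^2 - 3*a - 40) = a - 8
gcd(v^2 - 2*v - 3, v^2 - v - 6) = v - 3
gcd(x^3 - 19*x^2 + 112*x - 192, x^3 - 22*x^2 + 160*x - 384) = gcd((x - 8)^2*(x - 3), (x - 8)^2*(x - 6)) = x^2 - 16*x + 64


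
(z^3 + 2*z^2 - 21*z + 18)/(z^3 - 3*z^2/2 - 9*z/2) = 2*(z^2 + 5*z - 6)/(z*(2*z + 3))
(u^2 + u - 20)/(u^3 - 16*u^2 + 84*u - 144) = (u + 5)/(u^2 - 12*u + 36)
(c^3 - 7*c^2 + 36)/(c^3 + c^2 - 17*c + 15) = (c^2 - 4*c - 12)/(c^2 + 4*c - 5)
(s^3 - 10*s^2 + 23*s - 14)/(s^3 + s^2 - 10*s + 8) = (s - 7)/(s + 4)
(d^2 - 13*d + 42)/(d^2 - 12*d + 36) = (d - 7)/(d - 6)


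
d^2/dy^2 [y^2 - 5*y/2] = 2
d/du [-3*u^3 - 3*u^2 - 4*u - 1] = -9*u^2 - 6*u - 4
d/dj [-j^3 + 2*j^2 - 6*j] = -3*j^2 + 4*j - 6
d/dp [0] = 0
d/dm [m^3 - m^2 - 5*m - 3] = 3*m^2 - 2*m - 5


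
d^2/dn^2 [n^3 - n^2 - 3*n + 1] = 6*n - 2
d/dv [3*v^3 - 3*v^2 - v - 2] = 9*v^2 - 6*v - 1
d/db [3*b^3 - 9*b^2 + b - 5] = 9*b^2 - 18*b + 1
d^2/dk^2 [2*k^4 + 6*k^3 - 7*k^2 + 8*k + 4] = 24*k^2 + 36*k - 14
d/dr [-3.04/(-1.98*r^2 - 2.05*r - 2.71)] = (-12.0384*r - 6.232)/(1.98*r^2 + 2.05*r + 2.71)^2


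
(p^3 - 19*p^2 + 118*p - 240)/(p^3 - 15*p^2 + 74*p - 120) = (p - 8)/(p - 4)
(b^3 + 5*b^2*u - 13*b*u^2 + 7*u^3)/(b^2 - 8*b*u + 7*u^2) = (-b^2 - 6*b*u + 7*u^2)/(-b + 7*u)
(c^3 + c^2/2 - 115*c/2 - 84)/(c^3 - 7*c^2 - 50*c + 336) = (c + 3/2)/(c - 6)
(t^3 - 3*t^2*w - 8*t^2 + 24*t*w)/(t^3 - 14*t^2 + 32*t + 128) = t*(t - 3*w)/(t^2 - 6*t - 16)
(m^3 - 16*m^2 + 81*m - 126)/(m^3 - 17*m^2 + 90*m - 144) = (m - 7)/(m - 8)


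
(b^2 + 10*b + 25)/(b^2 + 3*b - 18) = (b^2 + 10*b + 25)/(b^2 + 3*b - 18)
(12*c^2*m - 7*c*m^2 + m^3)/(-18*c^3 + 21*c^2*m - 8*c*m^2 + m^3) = m*(-4*c + m)/(6*c^2 - 5*c*m + m^2)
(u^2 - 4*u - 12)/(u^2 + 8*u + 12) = (u - 6)/(u + 6)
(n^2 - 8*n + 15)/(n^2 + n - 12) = (n - 5)/(n + 4)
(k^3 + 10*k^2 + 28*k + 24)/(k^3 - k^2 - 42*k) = (k^2 + 4*k + 4)/(k*(k - 7))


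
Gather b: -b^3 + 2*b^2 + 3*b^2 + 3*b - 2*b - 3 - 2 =-b^3 + 5*b^2 + b - 5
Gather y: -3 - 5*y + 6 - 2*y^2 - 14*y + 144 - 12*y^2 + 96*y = -14*y^2 + 77*y + 147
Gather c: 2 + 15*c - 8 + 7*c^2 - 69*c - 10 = 7*c^2 - 54*c - 16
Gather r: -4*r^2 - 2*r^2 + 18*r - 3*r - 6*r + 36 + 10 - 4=-6*r^2 + 9*r + 42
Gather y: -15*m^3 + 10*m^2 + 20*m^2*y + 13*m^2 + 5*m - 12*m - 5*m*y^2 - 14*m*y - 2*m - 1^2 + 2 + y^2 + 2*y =-15*m^3 + 23*m^2 - 9*m + y^2*(1 - 5*m) + y*(20*m^2 - 14*m + 2) + 1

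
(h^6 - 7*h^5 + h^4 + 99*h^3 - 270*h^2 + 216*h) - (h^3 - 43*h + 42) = h^6 - 7*h^5 + h^4 + 98*h^3 - 270*h^2 + 259*h - 42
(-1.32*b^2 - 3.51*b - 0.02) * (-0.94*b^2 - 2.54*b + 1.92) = 1.2408*b^4 + 6.6522*b^3 + 6.3998*b^2 - 6.6884*b - 0.0384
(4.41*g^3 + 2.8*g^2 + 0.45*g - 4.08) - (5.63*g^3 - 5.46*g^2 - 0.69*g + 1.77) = -1.22*g^3 + 8.26*g^2 + 1.14*g - 5.85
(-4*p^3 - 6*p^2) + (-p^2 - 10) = -4*p^3 - 7*p^2 - 10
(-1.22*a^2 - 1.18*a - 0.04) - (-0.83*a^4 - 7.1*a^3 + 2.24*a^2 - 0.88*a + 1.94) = 0.83*a^4 + 7.1*a^3 - 3.46*a^2 - 0.3*a - 1.98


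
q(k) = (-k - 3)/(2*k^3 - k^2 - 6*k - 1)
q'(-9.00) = 0.00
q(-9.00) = 0.00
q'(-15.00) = 0.00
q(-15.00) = 0.00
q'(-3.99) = 0.00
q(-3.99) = -0.01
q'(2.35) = 4.03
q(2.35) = -1.00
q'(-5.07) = -0.00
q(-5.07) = -0.01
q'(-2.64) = 0.05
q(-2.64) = 0.01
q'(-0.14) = -462.31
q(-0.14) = 15.45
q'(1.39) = 0.52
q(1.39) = 0.74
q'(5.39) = 0.02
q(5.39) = -0.03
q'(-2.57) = 0.06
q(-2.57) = 0.02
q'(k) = (-k - 3)*(-6*k^2 + 2*k + 6)/(2*k^3 - k^2 - 6*k - 1)^2 - 1/(2*k^3 - k^2 - 6*k - 1) = (-2*k^3 + k^2 + 6*k - 2*(k + 3)*(-3*k^2 + k + 3) + 1)/(-2*k^3 + k^2 + 6*k + 1)^2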